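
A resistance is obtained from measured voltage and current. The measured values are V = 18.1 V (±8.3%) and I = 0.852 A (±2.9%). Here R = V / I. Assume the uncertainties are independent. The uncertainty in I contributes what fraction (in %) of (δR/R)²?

10.9%

(δR/R)² = (1·δV/V)² + (-1·δI/I)²
  V term: (1×0.0830)² = 0.00689
  I term: (-1×0.0290)² = 0.000841
Total = 0.00773. Share from I = 0.000841/0.00773 = 0.109.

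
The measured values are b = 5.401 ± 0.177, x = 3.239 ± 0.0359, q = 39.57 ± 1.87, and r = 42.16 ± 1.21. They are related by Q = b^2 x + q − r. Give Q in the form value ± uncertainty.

Let p = b^2·x = 94.48. δp/p = √((2·δb/b)² + (1·δx/x)²) = √(0.00430 + 0.000123) = 0.0665, so δp = 6.28.
Q = p + q − r: δQ = √(δp² + δq² + δr²) = √(39.4 + 3.50 + 1.46) = 6.66
Q = 91.89.

91.89 ± 6.66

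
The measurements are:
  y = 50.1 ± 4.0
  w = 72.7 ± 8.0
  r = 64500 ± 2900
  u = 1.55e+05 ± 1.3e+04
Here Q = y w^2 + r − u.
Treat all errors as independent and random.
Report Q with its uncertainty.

(1.74 ± 0.634) × 10^5

Let p = y·w^2 = 2.65e+05. δp/p = √((1·δy/y)² + (2·δw/w)²) = √(0.00637 + 0.0484) = 0.234, so δp = 62000.
Q = p + r − u: δQ = √(δp² + δr² + δu²) = √(3.84e+09 + 8.41e+06 + 1.69e+08) = 63400
Q = 1.74e+05.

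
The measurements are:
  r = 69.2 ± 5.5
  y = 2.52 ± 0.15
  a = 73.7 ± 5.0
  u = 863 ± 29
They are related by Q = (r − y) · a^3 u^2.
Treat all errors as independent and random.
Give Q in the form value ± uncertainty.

Let w = r − y = 66.7. δw = √(δr² + δy²) = √(30.2 + 0.0225) = 5.50, so δw/w = 0.0825.
Q is then a monomial in w, a, u:
δQ/Q = √((δw/w)² + (3·δa/a)² + (2·δu/u)²) = √(0.00681 + 0.0414 + 0.00452) = 0.230
Q = 1.99e+13, so δQ = 0.230 × 1.99e+13 = 4.57e+12.

(1.99 ± 0.457) × 10^13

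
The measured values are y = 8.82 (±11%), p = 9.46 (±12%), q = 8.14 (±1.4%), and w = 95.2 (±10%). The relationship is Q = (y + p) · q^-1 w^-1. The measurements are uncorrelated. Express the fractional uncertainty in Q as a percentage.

13.0%

Let u = y + p = 18.3. δu = √(δy² + δp²) = √(0.941 + 1.29) = 1.49, so δu/u = 0.0817.
Q is then a monomial in u, q, w:
δQ/Q = √((δu/u)² + (-1·δq/q)² + (-1·δw/w)²) = √(0.00667 + 0.000196 + 0.0100) = 0.130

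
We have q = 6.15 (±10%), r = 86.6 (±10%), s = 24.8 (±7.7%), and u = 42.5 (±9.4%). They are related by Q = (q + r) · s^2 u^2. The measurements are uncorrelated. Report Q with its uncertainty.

Let w = q + r = 92.8. δw = √(δq² + δr²) = √(0.378 + 75.0) = 8.68, so δw/w = 0.0936.
Q is then a monomial in w, s, u:
δQ/Q = √((δw/w)² + (2·δs/s)² + (2·δu/u)²) = √(0.00876 + 0.0237 + 0.0353) = 0.260
Q = 1.03e+08, so δQ = 0.260 × 1.03e+08 = 2.68e+07.

(1.03 ± 0.268) × 10^8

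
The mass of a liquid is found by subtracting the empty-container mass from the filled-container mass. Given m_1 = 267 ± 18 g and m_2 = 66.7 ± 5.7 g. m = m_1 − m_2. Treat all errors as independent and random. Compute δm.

18.9 g

Sums and differences: (δm)² = Σ (cᵢ δxᵢ)².
  (δm_1)² = 324;  (δm_2)² = 32.5
δm = √(356) = 18.9 g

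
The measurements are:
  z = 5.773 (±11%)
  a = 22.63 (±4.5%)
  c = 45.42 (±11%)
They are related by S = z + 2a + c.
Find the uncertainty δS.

Each term contributes (cᵢ δxᵢ)² to (δS)²:
  (δz)² = 0.403;  (2·δa)² = 4.15;  (δc)² = 25.0
δS = √(29.5) = 5.43

5.43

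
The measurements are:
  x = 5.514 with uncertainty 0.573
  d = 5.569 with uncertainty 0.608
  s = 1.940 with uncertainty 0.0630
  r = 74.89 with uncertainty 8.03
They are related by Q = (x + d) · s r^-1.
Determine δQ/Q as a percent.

Let u = x + d = 11.08. δu = √(δx² + δd²) = √(0.328 + 0.370) = 0.835, so δu/u = 0.0754.
Q is then a monomial in u, s, r:
δQ/Q = √((δu/u)² + (1·δs/s)² + (-1·δr/r)²) = √(0.00568 + 0.00105 + 0.0115) = 0.135

13.5%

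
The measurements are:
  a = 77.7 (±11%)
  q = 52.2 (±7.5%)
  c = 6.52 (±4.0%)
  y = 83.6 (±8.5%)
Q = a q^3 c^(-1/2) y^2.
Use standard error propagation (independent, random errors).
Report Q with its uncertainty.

(3.02 ± 0.918) × 10^10

Q is a product of powers, so relative uncertainties combine in quadrature:
  (1·δa/a)² = (1×0.110)² = 0.0121;  (3·δq/q)² = (3×0.0750)² = 0.0506;  (−½·δc/c)² = (-0.5×0.0400)² = 0.000400;  (2·δy/y)² = (2×0.0850)² = 0.0289
δQ/Q = √(0.0920) = 0.303
Q = 3.02e+10, so δQ = 0.303 × 3.02e+10 = 9.18e+09.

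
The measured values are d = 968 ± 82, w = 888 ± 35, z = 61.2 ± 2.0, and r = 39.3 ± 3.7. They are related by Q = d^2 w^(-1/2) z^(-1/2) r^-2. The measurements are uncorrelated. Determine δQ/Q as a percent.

Each factor contributes (exponent × relative error)² to (δQ/Q)²:
  (2·δd/d)² = (2×0.0847)² = 0.0287;  (−½·δw/w)² = (-0.5×0.0394)² = 0.000388;  (−½·δz/z)² = (-0.5×0.0327)² = 0.000267;  (-2·δr/r)² = (-2×0.0941)² = 0.0355
δQ/Q = √(0.0648) = 0.255

25.5%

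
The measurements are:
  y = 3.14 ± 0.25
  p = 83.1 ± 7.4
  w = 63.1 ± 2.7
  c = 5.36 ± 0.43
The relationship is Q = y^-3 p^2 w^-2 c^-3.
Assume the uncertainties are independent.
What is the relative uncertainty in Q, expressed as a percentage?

39.2%

Each factor contributes (exponent × relative error)² to (δQ/Q)²:
  (-3·δy/y)² = (-3×0.0796)² = 0.0571;  (2·δp/p)² = (2×0.0890)² = 0.0317;  (-2·δw/w)² = (-2×0.0428)² = 0.00732;  (-3·δc/c)² = (-3×0.0802)² = 0.0579
δQ/Q = √(0.154) = 0.392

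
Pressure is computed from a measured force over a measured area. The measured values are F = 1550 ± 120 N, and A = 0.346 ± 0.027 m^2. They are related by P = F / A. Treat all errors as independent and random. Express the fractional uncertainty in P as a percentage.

Each factor contributes (exponent × relative error)² to (δP/P)²:
  (1·δF/F)² = (1×0.0774)² = 0.00599;  (-1·δA/A)² = (-1×0.0780)² = 0.00609
δP/P = √(0.0121) = 0.110

11.0%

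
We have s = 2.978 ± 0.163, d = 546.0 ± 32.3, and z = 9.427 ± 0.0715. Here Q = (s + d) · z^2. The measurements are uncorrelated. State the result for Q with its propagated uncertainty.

48790 ± 2960

Let u = s + d = 549.0. δu = √(δs² + δd²) = √(0.0266 + 1040) = 32.3, so δu/u = 0.0588.
Q is then a monomial in u, z:
δQ/Q = √((δu/u)² + (2·δz/z)²) = √(0.00346 + 0.000230) = 0.0608
Q = 48790, so δQ = 0.0608 × 48790 = 2960.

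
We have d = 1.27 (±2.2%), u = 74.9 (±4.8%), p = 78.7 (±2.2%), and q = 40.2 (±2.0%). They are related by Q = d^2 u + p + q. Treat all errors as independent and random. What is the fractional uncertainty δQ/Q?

Let w = d^2·u = 121. δw/w = √((2·δd/d)² + (1·δu/u)²) = √(0.00194 + 0.00230) = 0.0651, so δw = 7.87.
Q = w + p + q: δQ = √(δw² + δp² + δq²) = √(61.9 + 3.00 + 0.646) = 8.09
Q = 240, so δQ/Q = 8.09/240 = 0.0338.

0.0338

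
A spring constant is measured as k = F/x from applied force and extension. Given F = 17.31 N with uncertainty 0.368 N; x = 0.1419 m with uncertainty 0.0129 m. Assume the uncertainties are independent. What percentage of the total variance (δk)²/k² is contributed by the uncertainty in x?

(δk/k)² = (1·δF/F)² + (-1·δx/x)²
  F term: (1×0.0213)² = 0.000452
  x term: (-1×0.0909)² = 0.00826
Total = 0.00872. Share from x = 0.00826/0.00872 = 0.948.

94.8%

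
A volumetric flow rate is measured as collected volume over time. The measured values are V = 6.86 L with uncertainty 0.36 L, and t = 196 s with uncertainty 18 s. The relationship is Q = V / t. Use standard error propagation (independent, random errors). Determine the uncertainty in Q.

Relative error in a monomial: (δQ/Q)² = Σ (nᵢ · δxᵢ/xᵢ)².
  (1·δV/V)² = (1×0.0525)² = 0.00275;  (-1·δt/t)² = (-1×0.0918)² = 0.00843
δQ/Q = √(0.0112) = 0.106
Q = 0.0350 L/s, so δQ = 0.106 × 0.0350 = 0.00370 L/s.

0.00370 L/s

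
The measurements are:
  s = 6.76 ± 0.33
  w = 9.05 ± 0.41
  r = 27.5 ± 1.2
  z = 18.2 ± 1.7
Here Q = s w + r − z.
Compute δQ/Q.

0.0649

Let p = s·w = 61.2. δp/p = √((1·δs/s)² + (1·δw/w)²) = √(0.00238 + 0.00205) = 0.0666, so δp = 4.07.
Q = p + r − z: δQ = √(δp² + δr² + δz²) = √(16.6 + 1.44 + 2.89) = 4.58
Q = 70.5, so δQ/Q = 4.58/70.5 = 0.0649.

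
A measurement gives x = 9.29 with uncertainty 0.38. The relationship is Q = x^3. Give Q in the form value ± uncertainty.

802 ± 98.4

Q ∝ x^3, so δQ/Q = |3| · δx/x = 3 × 0.0409 = 0.123.
Q = 802, so δQ = 0.123 × 802 = 98.4.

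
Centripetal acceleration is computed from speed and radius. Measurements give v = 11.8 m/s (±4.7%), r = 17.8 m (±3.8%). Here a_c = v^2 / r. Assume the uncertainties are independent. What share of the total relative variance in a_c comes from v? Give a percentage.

86.0%

(δa_c/a_c)² = (2·δv/v)² + (-1·δr/r)²
  v term: (2×0.0470)² = 0.00884
  r term: (-1×0.0380)² = 0.00144
Total = 0.0103. Share from v = 0.00884/0.0103 = 0.860.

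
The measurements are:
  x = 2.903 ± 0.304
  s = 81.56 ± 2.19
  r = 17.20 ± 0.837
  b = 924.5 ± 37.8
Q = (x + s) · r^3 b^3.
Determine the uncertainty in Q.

6.54e+13

Let u = x + s = 84.46. δu = √(δx² + δs²) = √(0.0924 + 4.80) = 2.21, so δu/u = 0.0262.
Q is then a monomial in u, r, b:
δQ/Q = √((δu/u)² + (3·δr/r)² + (3·δb/b)²) = √(0.000685 + 0.0213 + 0.0150) = 0.192
Q = 3.396e+14, so δQ = 0.192 × 3.396e+14 = 6.54e+13.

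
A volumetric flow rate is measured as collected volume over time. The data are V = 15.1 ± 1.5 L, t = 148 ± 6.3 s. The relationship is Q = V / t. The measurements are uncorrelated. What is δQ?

For a monomial Q ∝ V, t^-1, fractional errors add in quadrature:
  (1·δV/V)² = (1×0.0993)² = 0.00987;  (-1·δt/t)² = (-1×0.0426)² = 0.00181
δQ/Q = √(0.0117) = 0.108
Q = 0.102 L/s, so δQ = 0.108 × 0.102 = 0.0110 L/s.

0.0110 L/s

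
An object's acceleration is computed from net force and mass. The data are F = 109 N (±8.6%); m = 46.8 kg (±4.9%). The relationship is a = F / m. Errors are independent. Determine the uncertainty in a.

0.231 m/s^2

For a monomial a ∝ F, m^-1, fractional errors add in quadrature:
  (1·δF/F)² = (1×0.0860)² = 0.00740;  (-1·δm/m)² = (-1×0.0490)² = 0.00240
δa/a = √(0.00980) = 0.0990
a = 2.33 m/s^2, so δa = 0.0990 × 2.33 = 0.231 m/s^2.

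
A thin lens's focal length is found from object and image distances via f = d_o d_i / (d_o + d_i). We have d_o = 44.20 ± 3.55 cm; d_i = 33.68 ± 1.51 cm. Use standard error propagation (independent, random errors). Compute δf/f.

0.0431

∂f/∂d_o = (d_i/(d_o+d_i))² = 0.187;  ∂f/∂d_i = (d_o/(d_o+d_i))² = 0.322
δf = √((∂f/∂d_o · δd_o)² + (∂f/∂d_i · δd_i)²) = √(0.441 + 0.237) = 0.823 cm
f = 19.11 cm, so δf/f = 0.823/19.11 = 0.0431.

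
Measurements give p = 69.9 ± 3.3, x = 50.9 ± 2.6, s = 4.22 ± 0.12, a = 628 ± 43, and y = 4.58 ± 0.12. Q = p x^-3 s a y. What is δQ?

1.15

For a monomial Q ∝ p, x^-3, s, a, y, fractional errors add in quadrature:
  (1·δp/p)² = (1×0.0472)² = 0.00223;  (-3·δx/x)² = (-3×0.0511)² = 0.0235;  (1·δs/s)² = (1×0.0284)² = 0.000809;  (1·δa/a)² = (1×0.0685)² = 0.00469;  (1·δy/y)² = (1×0.0262)² = 0.000686
δQ/Q = √(0.0319) = 0.179
Q = 6.43, so δQ = 0.179 × 6.43 = 1.15.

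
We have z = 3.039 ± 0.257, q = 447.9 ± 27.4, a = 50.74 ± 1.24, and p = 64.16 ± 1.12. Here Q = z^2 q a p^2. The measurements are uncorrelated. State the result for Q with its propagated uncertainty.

(8.640 ± 1.60) × 10^8

Q is a product of powers, so relative uncertainties combine in quadrature:
  (2·δz/z)² = (2×0.0846)² = 0.0286;  (1·δq/q)² = (1×0.0612)² = 0.00374;  (1·δa/a)² = (1×0.0244)² = 0.000597;  (2·δp/p)² = (2×0.0175)² = 0.00122
δQ/Q = √(0.0342) = 0.185
Q = 8.64e+08, so δQ = 0.185 × 8.64e+08 = 1.6e+08.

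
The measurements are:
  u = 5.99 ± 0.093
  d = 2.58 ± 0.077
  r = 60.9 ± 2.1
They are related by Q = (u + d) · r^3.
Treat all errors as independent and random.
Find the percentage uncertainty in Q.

10.4%

Let w = u + d = 8.57. δw = √(δu² + δd²) = √(0.00865 + 0.00593) = 0.121, so δw/w = 0.0141.
Q is then a monomial in w, r:
δQ/Q = √((δw/w)² + (3·δr/r)²) = √(0.000198 + 0.0107) = 0.104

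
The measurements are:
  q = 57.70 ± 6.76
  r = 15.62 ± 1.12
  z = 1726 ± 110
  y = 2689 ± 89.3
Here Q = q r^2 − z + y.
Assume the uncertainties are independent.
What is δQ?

Let p = q·r^2 = 14080. δp/p = √((1·δq/q)² + (2·δr/r)²) = √(0.0137 + 0.0206) = 0.185, so δp = 2610.
Q = p − z + y: δQ = √(δp² + δz² + δy²) = √(6.8e+06 + 12100 + 7970) = 2610

2610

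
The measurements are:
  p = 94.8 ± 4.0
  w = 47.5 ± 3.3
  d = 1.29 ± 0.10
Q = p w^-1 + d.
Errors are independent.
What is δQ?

Let h = p·w^-1 = 2.00. δh/h = √((1·δp/p)² + (-1·δw/w)²) = √(0.00178 + 0.00483) = 0.0813, so δh = 0.162.
Q = h + d: δQ = √(δh² + δd²) = √(0.0263 + 0.0100) = 0.191

0.191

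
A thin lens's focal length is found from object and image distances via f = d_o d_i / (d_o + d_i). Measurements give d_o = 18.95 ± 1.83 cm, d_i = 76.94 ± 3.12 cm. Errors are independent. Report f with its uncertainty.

15.21 ± 1.18 cm

∂f/∂d_o = (d_i/(d_o+d_i))² = 0.644;  ∂f/∂d_i = (d_o/(d_o+d_i))² = 0.0391
δf = √((∂f/∂d_o · δd_o)² + (∂f/∂d_i · δd_i)²) = √(1.39 + 0.0148) = 1.18 cm
f = 15.21 cm.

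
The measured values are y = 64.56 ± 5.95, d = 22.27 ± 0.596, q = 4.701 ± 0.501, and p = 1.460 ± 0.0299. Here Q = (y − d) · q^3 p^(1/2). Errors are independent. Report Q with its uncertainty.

Let u = y − d = 42.29. δu = √(δy² + δd²) = √(35.4 + 0.355) = 5.98, so δu/u = 0.141.
Q is then a monomial in u, q, p:
δQ/Q = √((δu/u)² + (3·δq/q)² + (½·δp/p)²) = √(0.0200 + 0.102 + 0.000105) = 0.350
Q = 5309, so δQ = 0.350 × 5309 = 1860.

5309 ± 1860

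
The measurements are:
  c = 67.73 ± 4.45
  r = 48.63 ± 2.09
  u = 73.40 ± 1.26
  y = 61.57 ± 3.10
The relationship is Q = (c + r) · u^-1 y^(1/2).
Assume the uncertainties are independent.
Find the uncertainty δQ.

Let w = c + r = 116.4. δw = √(δc² + δr²) = √(19.8 + 4.37) = 4.92, so δw/w = 0.0423.
Q is then a monomial in w, u, y:
δQ/Q = √((δw/w)² + (-1·δu/u)² + (½·δy/y)²) = √(0.00179 + 0.000295 + 0.000634) = 0.0521
Q = 12.44, so δQ = 0.0521 × 12.44 = 0.648.

0.648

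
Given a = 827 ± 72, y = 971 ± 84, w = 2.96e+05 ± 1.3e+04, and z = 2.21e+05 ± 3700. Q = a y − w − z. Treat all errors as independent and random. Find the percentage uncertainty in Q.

Let p = a·y = 8.03e+05. δp/p = √((1·δa/a)² + (1·δy/y)²) = √(0.00758 + 0.00748) = 0.123, so δp = 98600.
Q = p − w − z: δQ = √(δp² + δw² + δz²) = √(9.71e+09 + 1.69e+08 + 1.37e+07) = 99500
Q = 2.86e+05, so δQ/Q = 99500/2.86e+05 = 0.348.

34.8%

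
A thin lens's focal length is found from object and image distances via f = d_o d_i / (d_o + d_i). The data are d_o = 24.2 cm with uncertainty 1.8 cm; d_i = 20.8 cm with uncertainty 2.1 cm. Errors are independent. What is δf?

0.719 cm

∂f/∂d_o = (d_i/(d_o+d_i))² = 0.214;  ∂f/∂d_i = (d_o/(d_o+d_i))² = 0.289
δf = √((∂f/∂d_o · δd_o)² + (∂f/∂d_i · δd_i)²) = √(0.148 + 0.369) = 0.719 cm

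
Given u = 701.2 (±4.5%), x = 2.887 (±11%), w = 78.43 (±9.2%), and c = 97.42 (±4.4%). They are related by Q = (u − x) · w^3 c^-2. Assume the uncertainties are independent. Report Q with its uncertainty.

Let h = u − x = 698.3. δh = √(δu² + δx²) = √(996 + 0.101) = 31.6, so δh/h = 0.0452.
Q is then a monomial in h, w, c:
δQ/Q = √((δh/h)² + (3·δw/w)² + (-2·δc/c)²) = √(0.00204 + 0.0762 + 0.00774) = 0.293
Q = 35500, so δQ = 0.293 × 35500 = 10400.

35500 ± 10400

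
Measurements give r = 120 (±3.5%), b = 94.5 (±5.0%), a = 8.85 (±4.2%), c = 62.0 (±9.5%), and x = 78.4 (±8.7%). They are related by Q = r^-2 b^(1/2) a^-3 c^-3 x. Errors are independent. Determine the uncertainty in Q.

Q is a product of powers, so relative uncertainties combine in quadrature:
  (-2·δr/r)² = (-2×0.0350)² = 0.00490;  (½·δb/b)² = (0.5×0.0500)² = 0.000625;  (-3·δa/a)² = (-3×0.0420)² = 0.0159;  (-3·δc/c)² = (-3×0.0950)² = 0.0812;  (1·δx/x)² = (1×0.0870)² = 0.00757
δQ/Q = √(0.110) = 0.332
Q = 3.2e-10, so δQ = 0.332 × 3.2e-10 = 1.06e-10.

1.06e-10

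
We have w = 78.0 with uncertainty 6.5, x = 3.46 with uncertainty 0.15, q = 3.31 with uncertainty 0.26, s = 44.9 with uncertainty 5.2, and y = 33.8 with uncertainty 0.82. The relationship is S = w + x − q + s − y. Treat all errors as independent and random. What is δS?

8.37

Sums and differences: (δS)² = Σ (cᵢ δxᵢ)².
  (δw)² = 42.2;  (δx)² = 0.0225;  (δq)² = 0.0676;  (δs)² = 27.0;  (δy)² = 0.672
δS = √(70.1) = 8.37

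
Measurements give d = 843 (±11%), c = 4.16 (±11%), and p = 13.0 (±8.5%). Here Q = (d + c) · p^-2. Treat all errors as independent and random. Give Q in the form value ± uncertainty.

Let u = d + c = 847. δu = √(δd² + δc²) = √(8600 + 0.209) = 92.7, so δu/u = 0.109.
Q is then a monomial in u, p:
δQ/Q = √((δu/u)² + (-2·δp/p)²) = √(0.0120 + 0.0289) = 0.202
Q = 5.01, so δQ = 0.202 × 5.01 = 1.01.

5.01 ± 1.01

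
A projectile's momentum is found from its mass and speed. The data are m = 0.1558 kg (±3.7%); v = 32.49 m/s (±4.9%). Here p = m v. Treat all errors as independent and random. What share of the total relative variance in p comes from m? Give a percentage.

(δp/p)² = (1·δm/m)² + (1·δv/v)²
  m term: (1×0.0370)² = 0.00137
  v term: (1×0.0490)² = 0.00240
Total = 0.00377. Share from m = 0.00137/0.00377 = 0.363.

36.3%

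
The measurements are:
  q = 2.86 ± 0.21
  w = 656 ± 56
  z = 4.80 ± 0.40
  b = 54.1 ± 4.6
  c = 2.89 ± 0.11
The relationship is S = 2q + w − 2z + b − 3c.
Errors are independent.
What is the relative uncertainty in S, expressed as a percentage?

Absolute uncertainties add in quadrature for a linear combination:
  (2·δq)² = 0.176;  (δw)² = 3140;  (2·δz)² = 0.640;  (δb)² = 21.2;  (3·δc)² = 0.109
δS = √(3160) = 56.2
S = 698, so δS/S = 56.2/698 = 0.0806.

8.06%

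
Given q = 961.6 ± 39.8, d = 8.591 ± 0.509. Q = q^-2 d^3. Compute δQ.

0.000134

For a monomial Q ∝ q^-2, d^3, fractional errors add in quadrature:
  (-2·δq/q)² = (-2×0.0414)² = 0.00685;  (3·δd/d)² = (3×0.0592)² = 0.0316
δQ/Q = √(0.0384) = 0.196
Q = 0.0006857, so δQ = 0.196 × 0.0006857 = 0.000134.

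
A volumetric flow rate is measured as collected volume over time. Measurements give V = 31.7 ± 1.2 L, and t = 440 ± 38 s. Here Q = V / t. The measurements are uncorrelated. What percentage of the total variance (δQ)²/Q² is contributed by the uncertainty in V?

16.1%

(δQ/Q)² = (1·δV/V)² + (-1·δt/t)²
  V term: (1×0.0379)² = 0.00143
  t term: (-1×0.0864)² = 0.00746
Total = 0.00889. Share from V = 0.00143/0.00889 = 0.161.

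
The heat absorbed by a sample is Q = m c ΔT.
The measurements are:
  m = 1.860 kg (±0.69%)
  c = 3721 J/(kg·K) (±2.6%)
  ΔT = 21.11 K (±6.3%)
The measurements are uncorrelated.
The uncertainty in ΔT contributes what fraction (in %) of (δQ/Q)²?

(δQ/Q)² = (1·δm/m)² + (1·δc/c)² + (1·δΔT/ΔT)²
  m term: (1×0.00690)² = 4.76e-05
  c term: (1×0.0260)² = 0.000676
  ΔT term: (1×0.0630)² = 0.00397
Total = 0.00469. Share from ΔT = 0.00397/0.00469 = 0.846.

84.6%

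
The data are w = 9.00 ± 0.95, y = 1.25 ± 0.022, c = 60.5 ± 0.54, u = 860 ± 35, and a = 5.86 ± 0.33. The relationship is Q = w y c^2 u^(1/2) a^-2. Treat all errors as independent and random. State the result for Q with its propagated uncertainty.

35200 ± 5550

Products/powers → add relative errors in quadrature, weighted by exponent:
  (1·δw/w)² = (1×0.106)² = 0.0111;  (1·δy/y)² = (1×0.0176)² = 0.000310;  (2·δc/c)² = (2×0.00893)² = 0.000319;  (½·δu/u)² = (0.5×0.0407)² = 0.000414;  (-2·δa/a)² = (-2×0.0563)² = 0.0127
δQ/Q = √(0.0249) = 0.158
Q = 35200, so δQ = 0.158 × 35200 = 5550.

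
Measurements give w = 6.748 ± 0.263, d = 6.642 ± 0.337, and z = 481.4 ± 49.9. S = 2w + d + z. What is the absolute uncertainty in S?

49.9

S is a linear combination, so absolute uncertainties add in quadrature:
  (2·δw)² = 0.277;  (δd)² = 0.114;  (δz)² = 2490
δS = √(2490) = 49.9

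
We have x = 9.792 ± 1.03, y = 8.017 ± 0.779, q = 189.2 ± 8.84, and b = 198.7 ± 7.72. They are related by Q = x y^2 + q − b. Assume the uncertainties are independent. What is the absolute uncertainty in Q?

140

Let p = x·y^2 = 629.4. δp/p = √((1·δx/x)² + (2·δy/y)²) = √(0.0111 + 0.0378) = 0.221, so δp = 139.
Q = p + q − b: δQ = √(δp² + δq² + δb²) = √(19300 + 78.1 + 59.6) = 140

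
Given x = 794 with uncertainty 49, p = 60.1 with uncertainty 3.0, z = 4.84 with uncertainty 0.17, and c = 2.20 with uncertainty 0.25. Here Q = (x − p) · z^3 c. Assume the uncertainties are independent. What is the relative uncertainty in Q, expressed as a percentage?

Let u = x − p = 734. δu = √(δx² + δp²) = √(2400 + 9.00) = 49.1, so δu/u = 0.0669.
Q is then a monomial in u, z, c:
δQ/Q = √((δu/u)² + (3·δz/z)² + (1·δc/c)²) = √(0.00447 + 0.0111 + 0.0129) = 0.169

16.9%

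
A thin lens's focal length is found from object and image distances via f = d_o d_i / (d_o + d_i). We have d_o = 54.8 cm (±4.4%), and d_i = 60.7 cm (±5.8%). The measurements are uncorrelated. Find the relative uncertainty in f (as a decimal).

∂f/∂d_o = (d_i/(d_o+d_i))² = 0.276;  ∂f/∂d_i = (d_o/(d_o+d_i))² = 0.225
δf = √((∂f/∂d_o · δd_o)² + (∂f/∂d_i · δd_i)²) = √(0.443 + 0.628) = 1.04 cm
f = 28.8 cm, so δf/f = 1.04/28.8 = 0.0359.

0.0359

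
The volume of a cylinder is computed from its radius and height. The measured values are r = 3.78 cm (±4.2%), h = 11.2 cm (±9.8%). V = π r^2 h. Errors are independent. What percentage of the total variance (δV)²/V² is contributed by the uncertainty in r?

(δV/V)² = (2·δr/r)² + (1·δh/h)²
  r term: (2×0.0420)² = 0.00706
  h term: (1×0.0980)² = 0.00960
Total = 0.0167. Share from r = 0.00706/0.0167 = 0.424.

42.4%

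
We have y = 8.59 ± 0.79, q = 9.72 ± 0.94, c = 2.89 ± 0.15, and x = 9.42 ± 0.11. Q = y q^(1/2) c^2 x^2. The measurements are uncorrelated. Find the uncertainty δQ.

Each factor contributes (exponent × relative error)² to (δQ/Q)²:
  (1·δy/y)² = (1×0.0920)² = 0.00846;  (½·δq/q)² = (0.5×0.0967)² = 0.00234;  (2·δc/c)² = (2×0.0519)² = 0.0108;  (2·δx/x)² = (2×0.0117)² = 0.000545
δQ/Q = √(0.0221) = 0.149
Q = 19800, so δQ = 0.149 × 19800 = 2950.

2950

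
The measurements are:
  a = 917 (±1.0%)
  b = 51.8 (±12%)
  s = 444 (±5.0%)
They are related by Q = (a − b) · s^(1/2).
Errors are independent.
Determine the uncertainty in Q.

Let u = a − b = 865. δu = √(δa² + δb²) = √(84.1 + 38.6) = 11.1, so δu/u = 0.0128.
Q is then a monomial in u, s:
δQ/Q = √((δu/u)² + (½·δs/s)²) = √(0.000164 + 0.000625) = 0.0281
Q = 18200, so δQ = 0.0281 × 18200 = 512.

512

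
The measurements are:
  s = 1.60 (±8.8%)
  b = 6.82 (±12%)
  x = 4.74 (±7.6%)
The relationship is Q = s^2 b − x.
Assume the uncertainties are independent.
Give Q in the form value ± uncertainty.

12.7 ± 3.74

Let p = s^2·b = 17.5. δp/p = √((2·δs/s)² + (1·δb/b)²) = √(0.0310 + 0.0144) = 0.213, so δp = 3.72.
Q = p − x: δQ = √(δp² + δx²) = √(13.8 + 0.130) = 3.74
Q = 12.7.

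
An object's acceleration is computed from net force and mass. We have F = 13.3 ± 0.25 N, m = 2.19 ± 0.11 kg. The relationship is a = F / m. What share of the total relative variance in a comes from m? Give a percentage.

(δa/a)² = (1·δF/F)² + (-1·δm/m)²
  F term: (1×0.0188)² = 0.000353
  m term: (-1×0.0502)² = 0.00252
Total = 0.00288. Share from m = 0.00252/0.00288 = 0.877.

87.7%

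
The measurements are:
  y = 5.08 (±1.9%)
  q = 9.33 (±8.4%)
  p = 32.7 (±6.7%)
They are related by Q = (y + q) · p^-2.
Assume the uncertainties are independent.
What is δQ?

0.00195

Let u = y + q = 14.4. δu = √(δy² + δq²) = √(0.00932 + 0.614) = 0.790, so δu/u = 0.0548.
Q is then a monomial in u, p:
δQ/Q = √((δu/u)² + (-2·δp/p)²) = √(0.00300 + 0.0180) = 0.145
Q = 0.0135, so δQ = 0.145 × 0.0135 = 0.00195.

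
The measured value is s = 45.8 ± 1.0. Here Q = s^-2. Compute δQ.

2.08e-05

Since Q is a product/quotient, work with relative uncertainties:
  (-2·δs/s)² = (-2×0.0218)² = 0.00191
δQ/Q = √(0.00191) = 0.0437
Q = 0.000477, so δQ = 0.0437 × 0.000477 = 2.08e-05.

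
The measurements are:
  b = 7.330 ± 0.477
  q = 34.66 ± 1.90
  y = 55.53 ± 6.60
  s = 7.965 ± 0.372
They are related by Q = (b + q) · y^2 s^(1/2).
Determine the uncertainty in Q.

88900

Let u = b + q = 41.99. δu = √(δb² + δq²) = √(0.228 + 3.61) = 1.96, so δu/u = 0.0467.
Q is then a monomial in u, y, s:
δQ/Q = √((δu/u)² + (2·δy/y)² + (½·δs/s)²) = √(0.00218 + 0.0565 + 0.000545) = 0.243
Q = 365400, so δQ = 0.243 × 365400 = 88900.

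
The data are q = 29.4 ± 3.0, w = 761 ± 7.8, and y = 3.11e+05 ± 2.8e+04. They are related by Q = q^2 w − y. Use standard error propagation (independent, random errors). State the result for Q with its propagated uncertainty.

Let p = q^2·w = 6.58e+05. δp/p = √((2·δq/q)² + (1·δw/w)²) = √(0.0416 + 0.000105) = 0.204, so δp = 1.34e+05.
Q = p − y: δQ = √(δp² + δy²) = √(1.81e+10 + 7.84e+08) = 1.37e+05
Q = 3.47e+05.

(3.47 ± 1.37) × 10^5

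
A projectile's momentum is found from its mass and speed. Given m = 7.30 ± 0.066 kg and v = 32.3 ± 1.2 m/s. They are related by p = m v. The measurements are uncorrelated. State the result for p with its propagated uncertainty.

236 ± 9.02 kg·m/s

Since p is a product/quotient, work with relative uncertainties:
  (1·δm/m)² = (1×0.00904)² = 8.17e-05;  (1·δv/v)² = (1×0.0372)² = 0.00138
δp/p = √(0.00146) = 0.0382
p = 236 kg·m/s, so δp = 0.0382 × 236 = 9.02 kg·m/s.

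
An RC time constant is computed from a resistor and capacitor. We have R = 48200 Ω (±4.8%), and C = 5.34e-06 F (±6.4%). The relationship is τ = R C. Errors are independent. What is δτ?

Each factor contributes (exponent × relative error)² to (δτ/τ)²:
  (1·δR/R)² = (1×0.0480)² = 0.00230;  (1·δC/C)² = (1×0.0640)² = 0.00410
δτ/τ = √(0.00640) = 0.0800
τ = 0.257 s, so δτ = 0.0800 × 0.257 = 0.0206 s.

0.0206 s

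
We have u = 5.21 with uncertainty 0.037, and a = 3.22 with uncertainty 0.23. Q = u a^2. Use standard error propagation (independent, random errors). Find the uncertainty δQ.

Relative error in a monomial: (δQ/Q)² = Σ (nᵢ · δxᵢ/xᵢ)².
  (1·δu/u)² = (1×0.00710)² = 5.04e-05;  (2·δa/a)² = (2×0.0714)² = 0.0204
δQ/Q = √(0.0205) = 0.143
Q = 54.0, so δQ = 0.143 × 54.0 = 7.73.

7.73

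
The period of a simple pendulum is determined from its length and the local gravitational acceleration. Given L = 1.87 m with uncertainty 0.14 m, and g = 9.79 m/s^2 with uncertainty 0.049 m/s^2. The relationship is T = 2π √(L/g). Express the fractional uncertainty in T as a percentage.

3.75%

Relative error in a monomial: (δT/T)² = Σ (nᵢ · δxᵢ/xᵢ)².
  (½·δL/L)² = (0.5×0.0749)² = 0.00140;  (−½·δg/g)² = (-0.5×0.00501)² = 6.26e-06
δT/T = √(0.00141) = 0.0375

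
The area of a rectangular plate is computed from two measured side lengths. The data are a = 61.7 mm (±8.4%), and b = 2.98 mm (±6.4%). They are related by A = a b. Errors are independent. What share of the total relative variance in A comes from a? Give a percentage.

(δA/A)² = (1·δa/a)² + (1·δb/b)²
  a term: (1×0.0840)² = 0.00706
  b term: (1×0.0640)² = 0.00410
Total = 0.0112. Share from a = 0.00706/0.0112 = 0.633.

63.3%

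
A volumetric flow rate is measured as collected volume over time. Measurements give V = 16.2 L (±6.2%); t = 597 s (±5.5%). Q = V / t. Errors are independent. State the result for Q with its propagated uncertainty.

0.0271 ± 0.00225 L/s

Since Q is a product/quotient, work with relative uncertainties:
  (1·δV/V)² = (1×0.0620)² = 0.00384;  (-1·δt/t)² = (-1×0.0550)² = 0.00302
δQ/Q = √(0.00687) = 0.0829
Q = 0.0271 L/s, so δQ = 0.0829 × 0.0271 = 0.00225 L/s.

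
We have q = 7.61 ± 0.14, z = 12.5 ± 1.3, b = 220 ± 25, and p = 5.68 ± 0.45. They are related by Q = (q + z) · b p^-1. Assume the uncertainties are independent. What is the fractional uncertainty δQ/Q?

Let u = q + z = 20.1. δu = √(δq² + δz²) = √(0.0196 + 1.69) = 1.31, so δu/u = 0.0650.
Q is then a monomial in u, b, p:
δQ/Q = √((δu/u)² + (1·δb/b)² + (-1·δp/p)²) = √(0.00423 + 0.0129 + 0.00628) = 0.153

0.153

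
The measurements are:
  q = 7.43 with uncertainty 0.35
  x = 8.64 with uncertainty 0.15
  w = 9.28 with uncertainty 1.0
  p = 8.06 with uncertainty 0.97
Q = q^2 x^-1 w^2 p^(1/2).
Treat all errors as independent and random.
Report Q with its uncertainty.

1560 ± 380

Relative error in a monomial: (δQ/Q)² = Σ (nᵢ · δxᵢ/xᵢ)².
  (2·δq/q)² = (2×0.0471)² = 0.00888;  (-1·δx/x)² = (-1×0.0174)² = 0.000301;  (2·δw/w)² = (2×0.108)² = 0.0464;  (½·δp/p)² = (0.5×0.120)² = 0.00362
δQ/Q = √(0.0592) = 0.243
Q = 1560, so δQ = 0.243 × 1560 = 380.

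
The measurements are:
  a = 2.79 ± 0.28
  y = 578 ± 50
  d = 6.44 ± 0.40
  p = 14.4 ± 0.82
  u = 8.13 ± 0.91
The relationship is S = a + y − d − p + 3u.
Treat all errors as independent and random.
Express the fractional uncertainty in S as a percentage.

Each term contributes (cᵢ δxᵢ)² to (δS)²:
  (δa)² = 0.0784;  (δy)² = 2500;  (δd)² = 0.160;  (δp)² = 0.672;  (3·δu)² = 7.45
δS = √(2510) = 50.1
S = 584, so δS/S = 50.1/584 = 0.0857.

8.57%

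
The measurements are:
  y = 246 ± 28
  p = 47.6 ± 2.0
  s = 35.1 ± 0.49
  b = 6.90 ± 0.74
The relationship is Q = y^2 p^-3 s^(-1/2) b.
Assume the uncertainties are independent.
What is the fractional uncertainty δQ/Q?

Q is a product of powers, so relative uncertainties combine in quadrature:
  (2·δy/y)² = (2×0.114)² = 0.0518;  (-3·δp/p)² = (-3×0.0420)² = 0.0159;  (−½·δs/s)² = (-0.5×0.0140)² = 4.87e-05;  (1·δb/b)² = (1×0.107)² = 0.0115
δQ/Q = √(0.0793) = 0.282

0.282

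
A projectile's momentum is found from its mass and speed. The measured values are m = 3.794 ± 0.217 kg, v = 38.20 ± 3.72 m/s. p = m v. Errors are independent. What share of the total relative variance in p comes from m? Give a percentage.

25.6%

(δp/p)² = (1·δm/m)² + (1·δv/v)²
  m term: (1×0.0572)² = 0.00327
  v term: (1×0.0974)² = 0.00948
Total = 0.0128. Share from m = 0.00327/0.0128 = 0.256.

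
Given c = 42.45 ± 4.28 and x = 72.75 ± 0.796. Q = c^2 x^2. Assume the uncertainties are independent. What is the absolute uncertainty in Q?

1.93e+06

Relative error in a monomial: (δQ/Q)² = Σ (nᵢ · δxᵢ/xᵢ)².
  (2·δc/c)² = (2×0.101)² = 0.0407;  (2·δx/x)² = (2×0.0109)² = 0.000479
δQ/Q = √(0.0411) = 0.203
Q = 9.537e+06, so δQ = 0.203 × 9.537e+06 = 1.93e+06.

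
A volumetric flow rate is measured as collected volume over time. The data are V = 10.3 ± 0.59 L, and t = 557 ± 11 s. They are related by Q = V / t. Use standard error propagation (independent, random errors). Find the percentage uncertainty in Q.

6.06%

Relative error in a monomial: (δQ/Q)² = Σ (nᵢ · δxᵢ/xᵢ)².
  (1·δV/V)² = (1×0.0573)² = 0.00328;  (-1·δt/t)² = (-1×0.0197)² = 0.000390
δQ/Q = √(0.00367) = 0.0606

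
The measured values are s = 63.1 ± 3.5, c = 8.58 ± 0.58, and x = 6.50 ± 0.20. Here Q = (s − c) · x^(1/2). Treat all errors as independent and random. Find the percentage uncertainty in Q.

Let u = s − c = 54.5. δu = √(δs² + δc²) = √(12.2 + 0.336) = 3.55, so δu/u = 0.0651.
Q is then a monomial in u, x:
δQ/Q = √((δu/u)² + (½·δx/x)²) = √(0.00423 + 0.000237) = 0.0669

6.69%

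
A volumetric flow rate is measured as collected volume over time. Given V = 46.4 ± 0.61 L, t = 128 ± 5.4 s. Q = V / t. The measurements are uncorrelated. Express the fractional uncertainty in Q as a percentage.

4.42%

Each factor contributes (exponent × relative error)² to (δQ/Q)²:
  (1·δV/V)² = (1×0.0131)² = 0.000173;  (-1·δt/t)² = (-1×0.0422)² = 0.00178
δQ/Q = √(0.00195) = 0.0442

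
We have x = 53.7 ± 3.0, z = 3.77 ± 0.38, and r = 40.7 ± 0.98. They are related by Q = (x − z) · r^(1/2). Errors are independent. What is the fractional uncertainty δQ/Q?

Let u = x − z = 49.9. δu = √(δx² + δz²) = √(9.00 + 0.144) = 3.02, so δu/u = 0.0606.
Q is then a monomial in u, r:
δQ/Q = √((δu/u)² + (½·δr/r)²) = √(0.00367 + 0.000145) = 0.0617

0.0617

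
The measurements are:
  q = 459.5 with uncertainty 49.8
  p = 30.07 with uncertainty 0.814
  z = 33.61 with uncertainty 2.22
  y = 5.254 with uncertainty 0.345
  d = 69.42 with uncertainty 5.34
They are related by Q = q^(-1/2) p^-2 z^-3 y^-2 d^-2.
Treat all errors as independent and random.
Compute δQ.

3e-15

Relative error in a monomial: (δQ/Q)² = Σ (nᵢ · δxᵢ/xᵢ)².
  (−½·δq/q)² = (-0.5×0.108)² = 0.00294;  (-2·δp/p)² = (-2×0.0271)² = 0.00293;  (-3·δz/z)² = (-3×0.0661)² = 0.0393;  (-2·δy/y)² = (-2×0.0657)² = 0.0172;  (-2·δd/d)² = (-2×0.0769)² = 0.0237
δQ/Q = √(0.0860) = 0.293
Q = 1.021e-14, so δQ = 0.293 × 1.021e-14 = 3e-15.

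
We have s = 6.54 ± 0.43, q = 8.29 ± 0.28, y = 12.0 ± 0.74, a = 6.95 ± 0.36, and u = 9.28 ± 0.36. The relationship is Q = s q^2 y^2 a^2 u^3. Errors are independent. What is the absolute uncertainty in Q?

Each factor contributes (exponent × relative error)² to (δQ/Q)²:
  (1·δs/s)² = (1×0.0657)² = 0.00432;  (2·δq/q)² = (2×0.0338)² = 0.00456;  (2·δy/y)² = (2×0.0617)² = 0.0152;  (2·δa/a)² = (2×0.0518)² = 0.0107;  (3·δu/u)² = (3×0.0388)² = 0.0135
δQ/Q = √(0.0484) = 0.220
Q = 2.5e+09, so δQ = 0.220 × 2.5e+09 = 5.5e+08.

5.5e+08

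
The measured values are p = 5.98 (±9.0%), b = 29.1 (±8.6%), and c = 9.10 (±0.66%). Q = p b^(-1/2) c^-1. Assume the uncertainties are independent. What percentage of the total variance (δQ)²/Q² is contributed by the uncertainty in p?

(δQ/Q)² = (1·δp/p)² + (−½·δb/b)² + (-1·δc/c)²
  p term: (1×0.0900)² = 0.00810
  b term: (-0.5×0.0860)² = 0.00185
  c term: (-1×0.00660)² = 4.36e-05
Total = 0.00999. Share from p = 0.00810/0.00999 = 0.811.

81.1%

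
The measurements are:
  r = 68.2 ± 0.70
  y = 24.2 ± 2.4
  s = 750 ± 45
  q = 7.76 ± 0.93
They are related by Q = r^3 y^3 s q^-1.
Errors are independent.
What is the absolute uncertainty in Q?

Relative error in a monomial: (δQ/Q)² = Σ (nᵢ · δxᵢ/xᵢ)².
  (3·δr/r)² = (3×0.0103)² = 0.000948;  (3·δy/y)² = (3×0.0992)² = 0.0885;  (1·δs/s)² = (1×0.0600)² = 0.00360;  (-1·δq/q)² = (-1×0.120)² = 0.0144
δQ/Q = √(0.107) = 0.328
Q = 4.35e+11, so δQ = 0.328 × 4.35e+11 = 1.42e+11.

1.42e+11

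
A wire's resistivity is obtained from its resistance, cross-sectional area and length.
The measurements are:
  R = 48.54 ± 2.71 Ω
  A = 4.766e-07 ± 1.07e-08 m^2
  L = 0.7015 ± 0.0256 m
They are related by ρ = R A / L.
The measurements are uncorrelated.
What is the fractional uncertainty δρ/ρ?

0.0704

Relative error in a monomial: (δρ/ρ)² = Σ (nᵢ · δxᵢ/xᵢ)².
  (1·δR/R)² = (1×0.0558)² = 0.00312;  (1·δA/A)² = (1×0.0225)² = 0.000504;  (-1·δL/L)² = (-1×0.0365)² = 0.00133
δρ/ρ = √(0.00495) = 0.0704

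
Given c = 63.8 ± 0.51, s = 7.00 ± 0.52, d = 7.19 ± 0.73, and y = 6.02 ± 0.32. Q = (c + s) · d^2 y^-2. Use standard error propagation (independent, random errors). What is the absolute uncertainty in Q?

23.2

Let u = c + s = 70.8. δu = √(δc² + δs²) = √(0.260 + 0.270) = 0.728, so δu/u = 0.0103.
Q is then a monomial in u, d, y:
δQ/Q = √((δu/u)² + (2·δd/d)² + (-2·δy/y)²) = √(0.000106 + 0.0412 + 0.0113) = 0.229
Q = 101, so δQ = 0.229 × 101 = 23.2.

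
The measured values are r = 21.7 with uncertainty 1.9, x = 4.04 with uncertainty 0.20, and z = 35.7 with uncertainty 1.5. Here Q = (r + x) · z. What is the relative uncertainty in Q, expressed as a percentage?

8.53%

Let u = r + x = 25.7. δu = √(δr² + δx²) = √(3.61 + 0.0400) = 1.91, so δu/u = 0.0742.
Q is then a monomial in u, z:
δQ/Q = √((δu/u)² + (1·δz/z)²) = √(0.00551 + 0.00177) = 0.0853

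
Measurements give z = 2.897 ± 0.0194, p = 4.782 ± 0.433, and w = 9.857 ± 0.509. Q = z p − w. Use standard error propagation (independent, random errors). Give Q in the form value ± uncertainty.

Let h = z·p = 13.85. δh/h = √((1·δz/z)² + (1·δp/p)²) = √(4.48e-05 + 0.00820) = 0.0908, so δh = 1.26.
Q = h − w: δQ = √(δh² + δw²) = √(1.58 + 0.259) = 1.36
Q = 3.996.

3.996 ± 1.36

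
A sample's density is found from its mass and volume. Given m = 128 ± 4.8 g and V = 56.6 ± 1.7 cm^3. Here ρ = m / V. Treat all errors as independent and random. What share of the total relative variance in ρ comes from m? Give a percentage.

(δρ/ρ)² = (1·δm/m)² + (-1·δV/V)²
  m term: (1×0.0375)² = 0.00141
  V term: (-1×0.0300)² = 0.000902
Total = 0.00231. Share from m = 0.00141/0.00231 = 0.609.

60.9%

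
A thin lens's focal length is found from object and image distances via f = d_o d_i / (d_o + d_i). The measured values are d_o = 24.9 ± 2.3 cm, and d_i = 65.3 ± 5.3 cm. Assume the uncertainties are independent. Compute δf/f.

∂f/∂d_o = (d_i/(d_o+d_i))² = 0.524;  ∂f/∂d_i = (d_o/(d_o+d_i))² = 0.0762
δf = √((∂f/∂d_o · δd_o)² + (∂f/∂d_i · δd_i)²) = √(1.45 + 0.163) = 1.27 cm
f = 18.0 cm, so δf/f = 1.27/18.0 = 0.0705.

0.0705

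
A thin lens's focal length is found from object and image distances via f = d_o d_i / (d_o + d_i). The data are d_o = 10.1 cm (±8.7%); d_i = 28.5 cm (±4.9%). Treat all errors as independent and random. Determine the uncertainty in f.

∂f/∂d_o = (d_i/(d_o+d_i))² = 0.545;  ∂f/∂d_i = (d_o/(d_o+d_i))² = 0.0685
δf = √((∂f/∂d_o · δd_o)² + (∂f/∂d_i · δd_i)²) = √(0.229 + 0.00914) = 0.488 cm

0.488 cm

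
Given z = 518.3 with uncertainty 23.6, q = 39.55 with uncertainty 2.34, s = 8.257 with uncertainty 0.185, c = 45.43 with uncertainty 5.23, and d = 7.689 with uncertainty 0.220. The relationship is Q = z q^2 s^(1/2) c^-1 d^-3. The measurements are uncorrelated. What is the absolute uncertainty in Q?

Q is a product of powers, so relative uncertainties combine in quadrature:
  (1·δz/z)² = (1×0.0455)² = 0.00207;  (2·δq/q)² = (2×0.0592)² = 0.0140;  (½·δs/s)² = (0.5×0.0224)² = 0.000125;  (-1·δc/c)² = (-1×0.115)² = 0.0133;  (-3·δd/d)² = (-3×0.0286)² = 0.00737
δQ/Q = √(0.0368) = 0.192
Q = 112.8, so δQ = 0.192 × 112.8 = 21.6.

21.6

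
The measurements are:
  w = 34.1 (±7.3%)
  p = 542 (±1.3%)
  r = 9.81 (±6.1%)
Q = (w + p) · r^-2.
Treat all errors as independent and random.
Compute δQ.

Let u = w + p = 576. δu = √(δw² + δp²) = √(6.20 + 49.6) = 7.47, so δu/u = 0.0130.
Q is then a monomial in u, r:
δQ/Q = √((δu/u)² + (-2·δr/r)²) = √(0.000168 + 0.0149) = 0.123
Q = 5.99, so δQ = 0.123 × 5.99 = 0.734.

0.734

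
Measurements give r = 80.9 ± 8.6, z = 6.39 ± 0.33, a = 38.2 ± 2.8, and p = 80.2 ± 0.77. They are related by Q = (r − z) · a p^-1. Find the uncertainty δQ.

Let u = r − z = 74.5. δu = √(δr² + δz²) = √(74.0 + 0.109) = 8.61, so δu/u = 0.116.
Q is then a monomial in u, a, p:
δQ/Q = √((δu/u)² + (1·δa/a)² + (-1·δp/p)²) = √(0.0133 + 0.00537 + 9.22e-05) = 0.137
Q = 35.5, so δQ = 0.137 × 35.5 = 4.87.

4.87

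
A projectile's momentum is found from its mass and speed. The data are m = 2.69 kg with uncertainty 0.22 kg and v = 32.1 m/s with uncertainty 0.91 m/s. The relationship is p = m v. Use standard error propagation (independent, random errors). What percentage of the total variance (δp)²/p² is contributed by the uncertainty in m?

(δp/p)² = (1·δm/m)² + (1·δv/v)²
  m term: (1×0.0818)² = 0.00669
  v term: (1×0.0283)² = 0.000804
Total = 0.00749. Share from m = 0.00669/0.00749 = 0.893.

89.3%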